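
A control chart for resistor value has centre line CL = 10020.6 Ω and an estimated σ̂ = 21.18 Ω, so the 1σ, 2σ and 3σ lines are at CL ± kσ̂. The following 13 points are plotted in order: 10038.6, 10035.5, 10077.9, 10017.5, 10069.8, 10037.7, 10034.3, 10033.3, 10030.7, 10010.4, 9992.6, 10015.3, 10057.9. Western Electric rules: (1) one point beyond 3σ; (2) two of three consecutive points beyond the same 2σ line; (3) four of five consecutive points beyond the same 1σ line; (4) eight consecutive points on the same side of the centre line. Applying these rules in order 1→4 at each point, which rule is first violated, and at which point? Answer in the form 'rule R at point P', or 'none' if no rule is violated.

Zone of each point (C = within 1σ̂, B = 1σ̂–2σ̂, A = 2σ̂–3σ̂, * = beyond 3σ̂; sign = side of CL): 1:+C, 2:+C, 3:+A, 4:-C, 5:+A, 6:+C, 7:+C, 8:+C, 9:+C, 10:-C, 11:-B, 12:-C, 13:+B
Rule 2 (two of three consecutive points beyond the same 2σ limit) is satisfied at point 5.

rule 2 at point 5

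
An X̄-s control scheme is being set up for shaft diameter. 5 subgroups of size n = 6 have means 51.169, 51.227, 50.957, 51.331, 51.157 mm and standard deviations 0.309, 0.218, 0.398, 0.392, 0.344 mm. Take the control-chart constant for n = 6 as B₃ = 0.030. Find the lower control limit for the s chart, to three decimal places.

s̄ = (0.309 + 0.218 + 0.398 + 0.392 + 0.344) / 5 = 0.3322
LCL_s = B₃·s̄ = 0.030 × 0.3322 = 0.0100

0.010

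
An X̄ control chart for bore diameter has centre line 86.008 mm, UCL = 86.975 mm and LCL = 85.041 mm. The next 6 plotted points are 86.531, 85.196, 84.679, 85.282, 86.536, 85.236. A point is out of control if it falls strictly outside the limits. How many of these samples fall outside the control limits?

1

Compare each point to [85.041, 86.975]: sample 3 = 84.679 < LCL.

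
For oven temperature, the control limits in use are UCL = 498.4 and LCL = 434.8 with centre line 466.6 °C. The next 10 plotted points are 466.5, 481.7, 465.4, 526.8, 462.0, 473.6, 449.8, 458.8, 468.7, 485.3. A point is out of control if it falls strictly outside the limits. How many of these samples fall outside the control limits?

Compare each point to [434.8, 498.4]: sample 4 = 526.8 > UCL.

1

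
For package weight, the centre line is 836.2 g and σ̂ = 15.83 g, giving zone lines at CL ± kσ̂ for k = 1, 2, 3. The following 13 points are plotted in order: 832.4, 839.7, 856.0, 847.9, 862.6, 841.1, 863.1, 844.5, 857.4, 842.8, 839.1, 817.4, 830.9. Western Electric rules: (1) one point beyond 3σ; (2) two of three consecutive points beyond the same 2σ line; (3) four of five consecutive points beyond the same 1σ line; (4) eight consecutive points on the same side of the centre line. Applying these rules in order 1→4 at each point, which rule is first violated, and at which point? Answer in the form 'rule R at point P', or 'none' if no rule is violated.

Zone of each point (C = within 1σ̂, B = 1σ̂–2σ̂, A = 2σ̂–3σ̂, * = beyond 3σ̂; sign = side of CL): 1:-C, 2:+C, 3:+B, 4:+C, 5:+B, 6:+C, 7:+B, 8:+C, 9:+B, 10:+C, 11:+C, 12:-B, 13:-C
Rule 4 (eight consecutive points on the same side of the centre line) is satisfied at point 9.

rule 4 at point 9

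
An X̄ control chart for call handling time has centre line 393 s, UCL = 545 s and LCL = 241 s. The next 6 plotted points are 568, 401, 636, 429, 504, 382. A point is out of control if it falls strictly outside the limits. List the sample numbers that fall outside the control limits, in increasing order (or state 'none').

1, 3

Compare each point to [241, 545]: sample 1 = 568 > UCL; sample 3 = 636 > UCL.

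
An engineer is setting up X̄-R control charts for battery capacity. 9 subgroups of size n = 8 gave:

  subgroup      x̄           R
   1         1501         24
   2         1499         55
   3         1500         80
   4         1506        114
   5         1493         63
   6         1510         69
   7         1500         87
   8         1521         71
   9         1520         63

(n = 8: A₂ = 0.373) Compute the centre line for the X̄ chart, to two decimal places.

X̄̄ = (1501 + 1499 + 1500 + 1506 + 1493 + 1510 + 1500 + 1521 + 1520) / 9 = 13550.0000 / 9 = 1505.5556
CL = X̄̄ = 1505.5556

1505.56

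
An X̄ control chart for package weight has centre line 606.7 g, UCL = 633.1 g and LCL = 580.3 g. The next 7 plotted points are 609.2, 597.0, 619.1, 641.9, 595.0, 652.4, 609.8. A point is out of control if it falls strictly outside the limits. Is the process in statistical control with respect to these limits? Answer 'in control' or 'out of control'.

out of control

Compare each point to [580.3, 633.1]: sample 4 = 641.9 > UCL; sample 6 = 652.4 > UCL.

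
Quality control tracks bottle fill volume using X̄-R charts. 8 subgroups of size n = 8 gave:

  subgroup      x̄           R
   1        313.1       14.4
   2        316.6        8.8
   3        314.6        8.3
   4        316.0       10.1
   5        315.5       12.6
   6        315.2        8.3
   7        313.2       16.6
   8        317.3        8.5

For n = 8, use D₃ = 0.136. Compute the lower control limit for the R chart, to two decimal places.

1.49

R̄ = (14.4 + 8.8 + 8.3 + 10.1 + 12.6 + 8.3 + 16.6 + 8.5) / 8 = 87.6000 / 8 = 10.9500
LCL_R = D₃·R̄ = 0.136 × 10.9500 = 1.4892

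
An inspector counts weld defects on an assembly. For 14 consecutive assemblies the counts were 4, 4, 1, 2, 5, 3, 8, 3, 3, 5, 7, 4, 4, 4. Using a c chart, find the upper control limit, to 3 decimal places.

10.125

c̄ = (4 + 4 + 1 + 2 + 5 + 3 + 8 + 3 + 3 + 5 + 7 + 4 + 4 + 4) / 14 = 57 / 14 = 4.0714
UCL = c̄ + 3√c̄ = 4.0714 + 3 × √4.0714 = 4.0714 + 3 × 2.0178 = 10.1248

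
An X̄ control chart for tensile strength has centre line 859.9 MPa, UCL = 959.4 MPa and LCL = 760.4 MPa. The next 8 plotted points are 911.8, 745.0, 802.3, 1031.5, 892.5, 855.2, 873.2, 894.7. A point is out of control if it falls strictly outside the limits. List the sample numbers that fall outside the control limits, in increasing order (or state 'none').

Compare each point to [760.4, 959.4]: sample 2 = 745.0 < LCL; sample 4 = 1031.5 > UCL.

2, 4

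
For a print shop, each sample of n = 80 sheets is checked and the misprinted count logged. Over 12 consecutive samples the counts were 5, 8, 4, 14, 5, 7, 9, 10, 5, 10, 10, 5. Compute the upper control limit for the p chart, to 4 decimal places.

p̄ = Σdᵢ / (k·n) = 92 / (12 × 80) = 0.09583
UCL = p̄ + 3·√(p̄(1−p̄)/n) = 0.09583 + 3 × √(0.09583×0.90417/80) = 0.09583 + 3 × 0.03291 = 0.19457

0.1946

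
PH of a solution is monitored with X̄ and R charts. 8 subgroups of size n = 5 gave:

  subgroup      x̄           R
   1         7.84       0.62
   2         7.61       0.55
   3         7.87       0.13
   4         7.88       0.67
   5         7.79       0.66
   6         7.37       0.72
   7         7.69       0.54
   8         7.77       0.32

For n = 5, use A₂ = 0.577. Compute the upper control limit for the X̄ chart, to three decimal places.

8.031

X̄̄ = (7.84 + 7.61 + 7.87 + 7.88 + 7.79 + 7.37 + 7.69 + 7.77) / 8 = 61.8200 / 8 = 7.7275
R̄ = (0.62 + 0.55 + 0.13 + 0.67 + 0.66 + 0.72 + 0.54 + 0.32) / 8 = 4.2100 / 8 = 0.5262
UCL = X̄̄ + A₂·R̄ = 7.7275 + 0.577 × 0.5262 = 8.0311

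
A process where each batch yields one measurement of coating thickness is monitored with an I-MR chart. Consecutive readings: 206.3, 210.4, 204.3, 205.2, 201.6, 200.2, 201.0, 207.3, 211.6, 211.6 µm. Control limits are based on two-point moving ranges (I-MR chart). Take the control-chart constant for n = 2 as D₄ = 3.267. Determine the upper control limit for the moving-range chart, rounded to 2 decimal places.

9.98

Moving ranges: 4.1, 6.1, 0.9, 3.6, 1.4, 0.8, 6.3, 4.3, 0.0; M̄R̄ = 27.5000 / 9 = 3.0556
UCL_MR = D₄·M̄R̄ = 3.267 × 3.0556 = 9.9825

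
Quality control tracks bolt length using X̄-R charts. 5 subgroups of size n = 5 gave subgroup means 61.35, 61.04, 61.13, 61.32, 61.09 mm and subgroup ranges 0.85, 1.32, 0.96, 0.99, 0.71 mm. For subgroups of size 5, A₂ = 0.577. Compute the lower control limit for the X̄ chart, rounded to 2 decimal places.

60.63

X̄̄ = (61.35 + 61.04 + 61.13 + 61.32 + 61.09) / 5 = 305.9300 / 5 = 61.1860
R̄ = (0.85 + 1.32 + 0.96 + 0.99 + 0.71) / 5 = 4.8300 / 5 = 0.9660
LCL = X̄̄ − A₂·R̄ = 61.1860 − 0.577 × 0.9660 = 60.6286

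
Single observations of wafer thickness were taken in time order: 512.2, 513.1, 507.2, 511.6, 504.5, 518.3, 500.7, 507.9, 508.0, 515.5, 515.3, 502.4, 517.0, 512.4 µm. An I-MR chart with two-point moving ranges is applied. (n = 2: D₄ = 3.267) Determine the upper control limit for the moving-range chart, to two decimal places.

Moving ranges: 0.9, 5.9, 4.4, 7.1, 13.8, 17.6, 7.2, 0.1, 7.5, 0.2, 12.9, 14.6, 4.6; M̄R̄ = 96.8000 / 13 = 7.4462
UCL_MR = D₄·M̄R̄ = 3.267 × 7.4462 = 24.3266

24.33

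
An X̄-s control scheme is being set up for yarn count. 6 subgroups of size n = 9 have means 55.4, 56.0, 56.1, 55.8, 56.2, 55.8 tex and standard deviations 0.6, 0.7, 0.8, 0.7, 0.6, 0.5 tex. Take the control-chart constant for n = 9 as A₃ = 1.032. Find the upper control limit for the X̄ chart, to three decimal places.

56.554

X̄̄ = (55.4 + 56.0 + 56.1 + 55.8 + 56.2 + 55.8) / 6 = 55.8833
s̄ = (0.6 + 0.7 + 0.8 + 0.7 + 0.6 + 0.5) / 6 = 0.6500
UCL = X̄̄ + A₃·s̄ = 55.8833 + 1.032 × 0.6500 = 56.5541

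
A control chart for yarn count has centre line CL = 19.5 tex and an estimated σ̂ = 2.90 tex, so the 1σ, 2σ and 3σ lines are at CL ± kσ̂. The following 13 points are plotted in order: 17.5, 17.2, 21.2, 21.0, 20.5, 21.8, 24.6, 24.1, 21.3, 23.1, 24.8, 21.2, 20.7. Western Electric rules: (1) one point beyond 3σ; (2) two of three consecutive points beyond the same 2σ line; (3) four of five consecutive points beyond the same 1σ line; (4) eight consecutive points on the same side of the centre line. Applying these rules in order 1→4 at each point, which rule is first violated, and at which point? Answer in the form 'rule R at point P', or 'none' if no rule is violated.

rule 4 at point 10

Zone of each point (C = within 1σ̂, B = 1σ̂–2σ̂, A = 2σ̂–3σ̂, * = beyond 3σ̂; sign = side of CL): 1:-C, 2:-C, 3:+C, 4:+C, 5:+C, 6:+C, 7:+B, 8:+B, 9:+C, 10:+B, 11:+B, 12:+C, 13:+C
Rule 4 (eight consecutive points on the same side of the centre line) is satisfied at point 10.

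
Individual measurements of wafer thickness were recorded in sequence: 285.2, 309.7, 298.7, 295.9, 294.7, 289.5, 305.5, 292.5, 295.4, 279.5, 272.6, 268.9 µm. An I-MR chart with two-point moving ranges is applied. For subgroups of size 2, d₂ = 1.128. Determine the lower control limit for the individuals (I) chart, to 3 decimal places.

X̄ = (285.2 + 309.7 + 298.7 + 295.9 + 294.7 + 289.5 + 305.5 + 292.5 + 295.4 + 279.5 + 272.6 + 268.9) / 12 = 290.6750
Moving ranges: 24.5, 11.0, 2.8, 1.2, 5.2, 16.0, 13.0, 2.9, 15.9, 6.9, 3.7; M̄R̄ = 103.1000 / 11 = 9.3727
LCL = X̄ − 3·M̄R̄/d₂ = 290.6750 − 3 × 9.3727 / 1.128 = 265.7475

265.748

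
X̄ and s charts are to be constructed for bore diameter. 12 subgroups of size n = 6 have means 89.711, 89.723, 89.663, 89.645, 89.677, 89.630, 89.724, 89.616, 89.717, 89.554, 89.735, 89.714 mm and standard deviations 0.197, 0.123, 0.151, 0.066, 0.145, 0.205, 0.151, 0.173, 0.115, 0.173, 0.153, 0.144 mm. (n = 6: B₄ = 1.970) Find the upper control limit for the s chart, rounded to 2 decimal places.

0.29

s̄ = (0.197 + 0.123 + 0.151 + 0.066 + 0.145 + 0.205 + 0.151 + 0.173 + 0.115 + 0.173 + 0.153 + 0.144) / 12 = 0.1497
UCL_s = B₄·s̄ = 1.970 × 0.1497 = 0.2948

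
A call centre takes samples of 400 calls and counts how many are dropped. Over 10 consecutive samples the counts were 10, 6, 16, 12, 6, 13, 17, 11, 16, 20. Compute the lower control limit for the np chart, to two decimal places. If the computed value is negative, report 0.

p̄ = Σdᵢ / (k·n) = 127 / (10 × 400) = 0.03175
LCL = np̄ − 3·√(np̄(1−p̄)) = 12.7000 − 3 × 3.5067 = 2.1800

2.18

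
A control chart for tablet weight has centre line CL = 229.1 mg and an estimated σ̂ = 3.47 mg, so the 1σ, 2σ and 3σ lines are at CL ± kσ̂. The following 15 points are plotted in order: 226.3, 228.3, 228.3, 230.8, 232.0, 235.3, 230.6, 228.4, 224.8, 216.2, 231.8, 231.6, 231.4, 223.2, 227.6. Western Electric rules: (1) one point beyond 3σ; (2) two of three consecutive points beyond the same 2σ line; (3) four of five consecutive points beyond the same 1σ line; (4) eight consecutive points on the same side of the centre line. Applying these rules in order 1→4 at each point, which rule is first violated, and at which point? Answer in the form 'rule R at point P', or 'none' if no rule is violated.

rule 1 at point 10

Zone of each point (C = within 1σ̂, B = 1σ̂–2σ̂, A = 2σ̂–3σ̂, * = beyond 3σ̂; sign = side of CL): 1:-C, 2:-C, 3:-C, 4:+C, 5:+C, 6:+B, 7:+C, 8:-C, 9:-B, 10:-*, 11:+C, 12:+C, 13:+C, 14:-B, 15:-C
Rule 1 (one point beyond the 3σ limits) is satisfied at point 10.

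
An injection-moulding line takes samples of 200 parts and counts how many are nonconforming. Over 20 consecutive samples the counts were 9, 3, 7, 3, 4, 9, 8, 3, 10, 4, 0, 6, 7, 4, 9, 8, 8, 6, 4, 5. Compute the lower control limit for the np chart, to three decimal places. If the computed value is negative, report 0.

0.000

p̄ = Σdᵢ / (k·n) = 117 / (20 × 200) = 0.02925
LCL = np̄ − 3·√(np̄(1−p̄)) = 5.8500 − 3 × 2.3830 = -1.2991 → 0 (negative, so LCL = 0)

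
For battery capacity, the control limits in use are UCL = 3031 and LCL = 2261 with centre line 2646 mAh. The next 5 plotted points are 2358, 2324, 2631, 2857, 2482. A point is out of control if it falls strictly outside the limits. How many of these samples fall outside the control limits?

All 5 points lie within [2261, 3031].

0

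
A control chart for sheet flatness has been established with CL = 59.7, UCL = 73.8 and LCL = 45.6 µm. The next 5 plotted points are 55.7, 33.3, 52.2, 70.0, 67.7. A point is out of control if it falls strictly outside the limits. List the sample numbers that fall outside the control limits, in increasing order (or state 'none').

Compare each point to [45.6, 73.8]: sample 2 = 33.3 < LCL.

2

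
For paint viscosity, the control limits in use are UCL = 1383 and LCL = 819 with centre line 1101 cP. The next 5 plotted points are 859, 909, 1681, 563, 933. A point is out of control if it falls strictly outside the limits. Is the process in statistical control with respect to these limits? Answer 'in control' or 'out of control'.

Compare each point to [819, 1383]: sample 3 = 1681 > UCL; sample 4 = 563 < LCL.

out of control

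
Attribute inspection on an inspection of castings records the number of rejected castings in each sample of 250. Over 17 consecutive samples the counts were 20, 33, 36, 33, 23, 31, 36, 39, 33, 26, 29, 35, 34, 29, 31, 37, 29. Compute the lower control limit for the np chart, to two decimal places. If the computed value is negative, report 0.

15.69

p̄ = Σdᵢ / (k·n) = 534 / (17 × 250) = 0.12565
LCL = np̄ − 3·√(np̄(1−p̄)) = 31.4118 − 3 × 5.2407 = 15.6897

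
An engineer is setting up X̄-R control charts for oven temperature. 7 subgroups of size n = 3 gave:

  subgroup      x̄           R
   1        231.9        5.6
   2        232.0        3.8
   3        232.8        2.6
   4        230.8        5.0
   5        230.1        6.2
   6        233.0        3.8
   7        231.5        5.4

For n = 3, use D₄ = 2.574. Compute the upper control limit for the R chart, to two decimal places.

11.91

R̄ = (5.6 + 3.8 + 2.6 + 5.0 + 6.2 + 3.8 + 5.4) / 7 = 32.4000 / 7 = 4.6286
UCL_R = D₄·R̄ = 2.574 × 4.6286 = 11.9139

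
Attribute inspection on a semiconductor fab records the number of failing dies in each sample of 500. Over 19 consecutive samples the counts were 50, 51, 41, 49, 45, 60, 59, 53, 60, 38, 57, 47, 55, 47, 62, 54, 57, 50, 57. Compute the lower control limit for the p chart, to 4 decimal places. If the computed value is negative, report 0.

p̄ = Σdᵢ / (k·n) = 992 / (19 × 500) = 0.10442
LCL = p̄ − 3·√(p̄(1−p̄)/n) = 0.10442 − 3 × 0.01368 = 0.06339

0.0634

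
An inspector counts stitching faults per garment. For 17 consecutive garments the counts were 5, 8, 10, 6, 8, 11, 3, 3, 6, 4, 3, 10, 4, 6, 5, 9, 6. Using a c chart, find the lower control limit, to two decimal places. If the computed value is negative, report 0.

c̄ = (5 + 8 + 10 + 6 + 8 + 11 + 3 + 3 + 6 + 4 + 3 + 10 + 4 + 6 + 5 + 9 + 6) / 17 = 107 / 17 = 6.2941
LCL = c̄ − 3√c̄ = 6.2941 − 3 × 2.5088 = -1.2323 → 0 (cannot be negative)

0.00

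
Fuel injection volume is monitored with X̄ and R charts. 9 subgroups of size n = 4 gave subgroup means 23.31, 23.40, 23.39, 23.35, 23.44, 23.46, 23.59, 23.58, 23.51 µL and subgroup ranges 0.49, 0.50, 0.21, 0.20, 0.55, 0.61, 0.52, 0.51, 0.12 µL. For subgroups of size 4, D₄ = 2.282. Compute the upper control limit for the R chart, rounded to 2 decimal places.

0.94

R̄ = (0.49 + 0.50 + 0.21 + 0.20 + 0.55 + 0.61 + 0.52 + 0.51 + 0.12) / 9 = 3.7100 / 9 = 0.4122
UCL_R = D₄·R̄ = 2.282 × 0.4122 = 0.9407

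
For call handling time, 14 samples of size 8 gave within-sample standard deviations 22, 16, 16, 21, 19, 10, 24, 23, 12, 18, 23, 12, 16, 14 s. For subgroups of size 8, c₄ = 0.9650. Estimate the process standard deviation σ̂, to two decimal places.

s̄ = (22 + 16 + 16 + 21 + 19 + 10 + 24 + 23 + 12 + 18 + 23 + 12 + 16 + 14) / 14 = 17.5714
σ̂ = s̄ / c₄ = 17.5714 / 0.9650 = 18.2087

18.21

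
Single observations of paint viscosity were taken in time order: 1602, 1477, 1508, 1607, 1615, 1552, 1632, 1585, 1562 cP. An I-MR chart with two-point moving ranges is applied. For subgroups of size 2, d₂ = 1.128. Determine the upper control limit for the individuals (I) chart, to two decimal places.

X̄ = (1602 + 1477 + 1508 + 1607 + 1615 + 1552 + 1632 + 1585 + 1562) / 9 = 1571.1111
Moving ranges: 125, 31, 99, 8, 63, 80, 47, 23; M̄R̄ = 476.0000 / 8 = 59.5000
UCL = X̄ + 3·M̄R̄/d₂ = 1571.1111 + 3 × 59.5000 / 1.128 = 1729.3558

1729.36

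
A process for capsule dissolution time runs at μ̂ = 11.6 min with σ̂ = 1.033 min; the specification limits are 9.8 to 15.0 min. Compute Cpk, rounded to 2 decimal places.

Cpu = (USL − μ̂) / (3σ̂) = (15.0 − 11.6) / (3 × 1.033) = 1.0971; Cpl = (μ̂ − LSL) / (3σ̂) = (11.6 − 9.8) / (3 × 1.033) = 0.5808; Cpk = min(Cpu, Cpl) = 0.5808

0.58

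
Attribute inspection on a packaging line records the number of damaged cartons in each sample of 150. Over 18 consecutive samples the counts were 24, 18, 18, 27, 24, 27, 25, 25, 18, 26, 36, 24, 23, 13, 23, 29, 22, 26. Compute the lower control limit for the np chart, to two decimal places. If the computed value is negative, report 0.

p̄ = Σdᵢ / (k·n) = 428 / (18 × 150) = 0.15852
LCL = np̄ − 3·√(np̄(1−p̄)) = 23.7778 − 3 × 4.4731 = 10.3585

10.36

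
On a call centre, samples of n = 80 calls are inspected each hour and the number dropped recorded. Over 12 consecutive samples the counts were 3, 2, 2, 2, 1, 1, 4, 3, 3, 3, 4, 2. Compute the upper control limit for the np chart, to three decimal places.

p̄ = Σdᵢ / (k·n) = 30 / (12 × 80) = 0.03125
UCL = np̄ + 3·√(np̄(1−p̄)) = 2.5000 + 3 × √(2.5000×0.96875) = 2.5000 + 3 × 1.5562 = 7.1687

7.169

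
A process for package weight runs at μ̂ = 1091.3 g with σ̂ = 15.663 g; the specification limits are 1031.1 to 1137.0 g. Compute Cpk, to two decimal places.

Cpu = (USL − μ̂) / (3σ̂) = (1137.0 − 1091.3) / (3 × 15.663) = 0.9726; Cpl = (μ̂ − LSL) / (3σ̂) = (1091.3 − 1031.1) / (3 × 15.663) = 1.2812; Cpk = min(Cpu, Cpl) = 0.9726

0.97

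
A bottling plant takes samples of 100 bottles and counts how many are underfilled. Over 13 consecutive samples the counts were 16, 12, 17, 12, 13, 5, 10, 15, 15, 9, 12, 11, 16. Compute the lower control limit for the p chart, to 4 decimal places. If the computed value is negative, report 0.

0.0260

p̄ = Σdᵢ / (k·n) = 163 / (13 × 100) = 0.12538
LCL = p̄ − 3·√(p̄(1−p̄)/n) = 0.12538 − 3 × 0.03312 = 0.02604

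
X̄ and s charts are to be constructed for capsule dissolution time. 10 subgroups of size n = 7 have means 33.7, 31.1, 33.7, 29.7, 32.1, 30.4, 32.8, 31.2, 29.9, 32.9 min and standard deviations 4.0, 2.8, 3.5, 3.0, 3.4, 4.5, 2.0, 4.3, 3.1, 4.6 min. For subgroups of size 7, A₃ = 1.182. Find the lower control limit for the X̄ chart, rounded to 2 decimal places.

X̄̄ = (33.7 + 31.1 + 33.7 + 29.7 + 32.1 + 30.4 + 32.8 + 31.2 + 29.9 + 32.9) / 10 = 31.7500
s̄ = (4.0 + 2.8 + 3.5 + 3.0 + 3.4 + 4.5 + 2.0 + 4.3 + 3.1 + 4.6) / 10 = 3.5200
LCL = X̄̄ − A₃·s̄ = 31.7500 − 1.182 × 3.5200 = 27.5894

27.59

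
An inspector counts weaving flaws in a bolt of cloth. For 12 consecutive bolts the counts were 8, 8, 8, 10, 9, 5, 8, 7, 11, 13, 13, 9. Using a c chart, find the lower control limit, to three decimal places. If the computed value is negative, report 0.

0.042

c̄ = (8 + 8 + 8 + 10 + 9 + 5 + 8 + 7 + 11 + 13 + 13 + 9) / 12 = 109 / 12 = 9.0833
LCL = c̄ − 3√c̄ = 9.0833 − 3 × 3.0139 = 0.0418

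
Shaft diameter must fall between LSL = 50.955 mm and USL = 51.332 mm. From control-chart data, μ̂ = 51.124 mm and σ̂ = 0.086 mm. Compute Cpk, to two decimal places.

Cpu = (USL − μ̂) / (3σ̂) = (51.332 − 51.124) / (3 × 0.086) = 0.8062; Cpl = (μ̂ − LSL) / (3σ̂) = (51.124 − 50.955) / (3 × 0.086) = 0.6550; Cpk = min(Cpu, Cpl) = 0.6550

0.66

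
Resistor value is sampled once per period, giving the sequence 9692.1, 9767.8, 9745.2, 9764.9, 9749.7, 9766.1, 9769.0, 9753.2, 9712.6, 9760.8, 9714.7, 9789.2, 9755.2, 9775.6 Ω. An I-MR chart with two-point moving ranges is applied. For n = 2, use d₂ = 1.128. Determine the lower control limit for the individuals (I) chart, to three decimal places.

9662.750

X̄ = (9692.1 + 9767.8 + 9745.2 + 9764.9 + 9749.7 + 9766.1 + 9769.0 + 9753.2 + 9712.6 + 9760.8 + 9714.7 + 9789.2 + 9755.2 + 9775.6) / 14 = 9751.1500
Moving ranges: 75.7, 22.6, 19.7, 15.2, 16.4, 2.9, 15.8, 40.6, 48.2, 46.1, 74.5, 34.0, 20.4; M̄R̄ = 432.1000 / 13 = 33.2385
LCL = X̄ − 3·M̄R̄/d₂ = 9751.1500 − 3 × 33.2385 / 1.128 = 9662.7498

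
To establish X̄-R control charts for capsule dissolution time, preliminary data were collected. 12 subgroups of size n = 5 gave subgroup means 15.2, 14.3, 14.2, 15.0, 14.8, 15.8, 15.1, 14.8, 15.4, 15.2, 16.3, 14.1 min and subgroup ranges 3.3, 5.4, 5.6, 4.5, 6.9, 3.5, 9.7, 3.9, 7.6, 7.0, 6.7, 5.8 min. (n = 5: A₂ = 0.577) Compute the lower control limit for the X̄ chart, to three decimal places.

11.656

X̄̄ = (15.2 + 14.3 + 14.2 + 15.0 + 14.8 + 15.8 + 15.1 + 14.8 + 15.4 + 15.2 + 16.3 + 14.1) / 12 = 180.2000 / 12 = 15.0167
R̄ = (3.3 + 5.4 + 5.6 + 4.5 + 6.9 + 3.5 + 9.7 + 3.9 + 7.6 + 7.0 + 6.7 + 5.8) / 12 = 69.9000 / 12 = 5.8250
LCL = X̄̄ − A₂·R̄ = 15.0167 − 0.577 × 5.8250 = 11.6556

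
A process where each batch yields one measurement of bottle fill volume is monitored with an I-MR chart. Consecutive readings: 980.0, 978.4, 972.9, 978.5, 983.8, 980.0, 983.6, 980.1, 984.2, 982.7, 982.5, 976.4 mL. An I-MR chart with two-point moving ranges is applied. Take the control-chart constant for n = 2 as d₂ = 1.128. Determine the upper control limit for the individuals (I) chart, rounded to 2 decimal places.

X̄ = (980.0 + 978.4 + 972.9 + 978.5 + 983.8 + 980.0 + 983.6 + 980.1 + 984.2 + 982.7 + 982.5 + 976.4) / 12 = 980.2583
Moving ranges: 1.6, 5.5, 5.6, 5.3, 3.8, 3.6, 3.5, 4.1, 1.5, 0.2, 6.1; M̄R̄ = 40.8000 / 11 = 3.7091
UCL = X̄ + 3·M̄R̄/d₂ = 980.2583 + 3 × 3.7091 / 1.128 = 990.1229

990.12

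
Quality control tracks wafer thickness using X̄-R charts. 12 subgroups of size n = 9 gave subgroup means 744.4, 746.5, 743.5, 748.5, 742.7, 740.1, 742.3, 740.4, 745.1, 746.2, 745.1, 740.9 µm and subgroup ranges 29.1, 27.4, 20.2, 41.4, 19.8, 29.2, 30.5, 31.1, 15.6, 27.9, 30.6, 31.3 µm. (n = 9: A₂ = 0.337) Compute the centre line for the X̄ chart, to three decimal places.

743.808

X̄̄ = (744.4 + 746.5 + 743.5 + 748.5 + 742.7 + 740.1 + 742.3 + 740.4 + 745.1 + 746.2 + 745.1 + 740.9) / 12 = 8925.7000 / 12 = 743.8083
CL = X̄̄ = 743.8083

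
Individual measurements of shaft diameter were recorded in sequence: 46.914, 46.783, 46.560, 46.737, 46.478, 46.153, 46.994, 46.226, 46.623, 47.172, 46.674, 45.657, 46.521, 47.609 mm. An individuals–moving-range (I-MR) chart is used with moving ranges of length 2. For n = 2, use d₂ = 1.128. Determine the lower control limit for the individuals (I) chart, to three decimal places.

45.190

X̄ = (46.914 + 46.783 + 46.560 + 46.737 + 46.478 + 46.153 + 46.994 + 46.226 + 46.623 + 47.172 + 46.674 + 45.657 + 46.521 + 47.609) / 14 = 46.6501
Moving ranges: 0.131, 0.223, 0.177, 0.259, 0.325, 0.841, 0.768, 0.397, 0.549, 0.498, 1.017, 0.864, 1.088; M̄R̄ = 7.1370 / 13 = 0.5490
LCL = X̄ − 3·M̄R̄/d₂ = 46.6501 − 3 × 0.5490 / 1.128 = 45.1900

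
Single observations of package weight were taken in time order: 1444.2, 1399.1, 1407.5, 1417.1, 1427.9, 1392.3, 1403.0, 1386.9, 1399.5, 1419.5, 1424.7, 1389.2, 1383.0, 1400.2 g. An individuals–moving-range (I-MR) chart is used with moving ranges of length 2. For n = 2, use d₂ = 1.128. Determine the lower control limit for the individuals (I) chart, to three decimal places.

1359.054

X̄ = (1444.2 + 1399.1 + 1407.5 + 1417.1 + 1427.9 + 1392.3 + 1403.0 + 1386.9 + 1399.5 + 1419.5 + 1424.7 + 1389.2 + 1383.0 + 1400.2) / 14 = 1406.7214
Moving ranges: 45.1, 8.4, 9.6, 10.8, 35.6, 10.7, 16.1, 12.6, 20.0, 5.2, 35.5, 6.2, 17.2; M̄R̄ = 233.0000 / 13 = 17.9231
LCL = X̄ − 3·M̄R̄/d₂ = 1406.7214 − 3 × 17.9231 / 1.128 = 1359.0537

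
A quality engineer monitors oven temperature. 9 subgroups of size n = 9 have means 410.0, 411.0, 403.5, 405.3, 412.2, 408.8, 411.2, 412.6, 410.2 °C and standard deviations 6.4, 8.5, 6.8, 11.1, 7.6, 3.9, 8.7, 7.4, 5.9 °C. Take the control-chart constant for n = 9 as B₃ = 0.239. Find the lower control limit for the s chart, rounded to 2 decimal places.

1.76

s̄ = (6.4 + 8.5 + 6.8 + 11.1 + 7.6 + 3.9 + 8.7 + 7.4 + 5.9) / 9 = 7.3667
LCL_s = B₃·s̄ = 0.239 × 7.3667 = 1.7606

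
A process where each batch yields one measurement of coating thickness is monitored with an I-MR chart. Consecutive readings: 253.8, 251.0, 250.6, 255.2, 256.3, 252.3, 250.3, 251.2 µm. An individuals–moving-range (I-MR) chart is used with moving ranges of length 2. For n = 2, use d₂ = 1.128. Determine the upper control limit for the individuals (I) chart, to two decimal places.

258.59

X̄ = (253.8 + 251.0 + 250.6 + 255.2 + 256.3 + 252.3 + 250.3 + 251.2) / 8 = 252.5875
Moving ranges: 2.8, 0.4, 4.6, 1.1, 4.0, 2.0, 0.9; M̄R̄ = 15.8000 / 7 = 2.2571
UCL = X̄ + 3·M̄R̄/d₂ = 252.5875 + 3 × 2.2571 / 1.128 = 258.5905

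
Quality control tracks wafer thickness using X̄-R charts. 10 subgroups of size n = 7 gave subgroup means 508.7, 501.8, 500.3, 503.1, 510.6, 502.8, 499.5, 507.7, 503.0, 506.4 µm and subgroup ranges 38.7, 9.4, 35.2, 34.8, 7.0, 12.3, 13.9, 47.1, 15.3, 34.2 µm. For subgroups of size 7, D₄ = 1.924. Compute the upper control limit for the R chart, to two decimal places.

47.70

R̄ = (38.7 + 9.4 + 35.2 + 34.8 + 7.0 + 12.3 + 13.9 + 47.1 + 15.3 + 34.2) / 10 = 247.9000 / 10 = 24.7900
UCL_R = D₄·R̄ = 1.924 × 24.7900 = 47.6960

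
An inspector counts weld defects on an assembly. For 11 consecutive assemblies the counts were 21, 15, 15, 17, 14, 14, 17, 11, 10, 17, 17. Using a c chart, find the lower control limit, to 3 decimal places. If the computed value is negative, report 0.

c̄ = (21 + 15 + 15 + 17 + 14 + 14 + 17 + 11 + 10 + 17 + 17) / 11 = 168 / 11 = 15.2727
LCL = c̄ − 3√c̄ = 15.2727 − 3 × 3.9080 = 3.5486

3.549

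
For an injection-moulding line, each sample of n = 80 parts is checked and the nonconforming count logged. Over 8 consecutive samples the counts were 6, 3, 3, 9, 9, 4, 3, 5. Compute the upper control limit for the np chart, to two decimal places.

p̄ = Σdᵢ / (k·n) = 42 / (8 × 80) = 0.06563
UCL = np̄ + 3·√(np̄(1−p̄)) = 5.2500 + 3 × √(5.2500×0.93437) = 5.2500 + 3 × 2.2148 = 11.8945

11.89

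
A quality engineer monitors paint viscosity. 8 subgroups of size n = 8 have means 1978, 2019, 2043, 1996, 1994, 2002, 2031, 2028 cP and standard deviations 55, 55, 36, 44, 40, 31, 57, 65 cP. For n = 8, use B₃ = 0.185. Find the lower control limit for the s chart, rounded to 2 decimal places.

s̄ = (55 + 55 + 36 + 44 + 40 + 31 + 57 + 65) / 8 = 47.8750
LCL_s = B₃·s̄ = 0.185 × 47.8750 = 8.8569

8.86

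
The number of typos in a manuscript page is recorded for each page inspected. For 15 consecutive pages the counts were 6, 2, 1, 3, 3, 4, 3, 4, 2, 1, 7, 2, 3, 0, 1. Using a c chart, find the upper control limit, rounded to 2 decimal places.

c̄ = (6 + 2 + 1 + 3 + 3 + 4 + 3 + 4 + 2 + 1 + 7 + 2 + 3 + 0 + 1) / 15 = 42 / 15 = 2.8000
UCL = c̄ + 3√c̄ = 2.8000 + 3 × √2.8000 = 2.8000 + 3 × 1.6733 = 7.8200

7.82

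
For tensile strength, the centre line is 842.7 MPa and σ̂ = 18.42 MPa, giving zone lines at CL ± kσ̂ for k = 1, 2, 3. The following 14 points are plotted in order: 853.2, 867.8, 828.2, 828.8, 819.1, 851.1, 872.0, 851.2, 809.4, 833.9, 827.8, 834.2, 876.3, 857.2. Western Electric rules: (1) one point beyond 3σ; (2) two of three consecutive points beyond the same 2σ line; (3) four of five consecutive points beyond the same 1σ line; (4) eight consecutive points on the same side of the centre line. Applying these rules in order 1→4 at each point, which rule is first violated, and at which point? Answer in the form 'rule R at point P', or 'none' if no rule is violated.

Zone of each point (C = within 1σ̂, B = 1σ̂–2σ̂, A = 2σ̂–3σ̂, * = beyond 3σ̂; sign = side of CL): 1:+C, 2:+B, 3:-C, 4:-C, 5:-B, 6:+C, 7:+B, 8:+C, 9:-B, 10:-C, 11:-C, 12:-C, 13:+B, 14:+C
No rule fires across all 14 points.

none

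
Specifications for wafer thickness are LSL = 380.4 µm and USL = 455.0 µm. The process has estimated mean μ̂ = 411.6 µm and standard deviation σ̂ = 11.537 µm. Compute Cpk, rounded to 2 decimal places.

0.90

Cpu = (USL − μ̂) / (3σ̂) = (455.0 − 411.6) / (3 × 11.537) = 1.2539; Cpl = (μ̂ − LSL) / (3σ̂) = (411.6 − 380.4) / (3 × 11.537) = 0.9014; Cpk = min(Cpu, Cpl) = 0.9014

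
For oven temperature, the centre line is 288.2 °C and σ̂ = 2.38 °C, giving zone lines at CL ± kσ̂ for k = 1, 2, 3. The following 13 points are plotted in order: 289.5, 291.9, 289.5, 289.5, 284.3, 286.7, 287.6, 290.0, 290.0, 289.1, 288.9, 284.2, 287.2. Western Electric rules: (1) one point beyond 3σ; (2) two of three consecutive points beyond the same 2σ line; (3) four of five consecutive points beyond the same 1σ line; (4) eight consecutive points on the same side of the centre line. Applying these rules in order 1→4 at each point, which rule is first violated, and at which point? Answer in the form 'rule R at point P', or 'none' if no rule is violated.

none

Zone of each point (C = within 1σ̂, B = 1σ̂–2σ̂, A = 2σ̂–3σ̂, * = beyond 3σ̂; sign = side of CL): 1:+C, 2:+B, 3:+C, 4:+C, 5:-B, 6:-C, 7:-C, 8:+C, 9:+C, 10:+C, 11:+C, 12:-B, 13:-C
No rule fires across all 13 points.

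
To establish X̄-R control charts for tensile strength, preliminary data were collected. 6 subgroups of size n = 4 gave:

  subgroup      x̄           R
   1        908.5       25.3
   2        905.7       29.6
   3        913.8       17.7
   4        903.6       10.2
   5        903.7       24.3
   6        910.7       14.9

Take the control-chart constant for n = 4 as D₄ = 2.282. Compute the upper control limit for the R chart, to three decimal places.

46.401

R̄ = (25.3 + 29.6 + 17.7 + 10.2 + 24.3 + 14.9) / 6 = 122.0000 / 6 = 20.3333
UCL_R = D₄·R̄ = 2.282 × 20.3333 = 46.4007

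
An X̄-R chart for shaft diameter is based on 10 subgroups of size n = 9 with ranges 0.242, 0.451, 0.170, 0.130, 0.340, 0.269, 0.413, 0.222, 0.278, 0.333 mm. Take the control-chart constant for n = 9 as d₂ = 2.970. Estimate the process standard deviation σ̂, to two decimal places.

0.10

R̄ = (0.242 + 0.451 + 0.170 + 0.130 + 0.340 + 0.269 + 0.413 + 0.222 + 0.278 + 0.333) / 10 = 0.2848
σ̂ = R̄ / d₂ = 0.2848 / 2.970 = 0.0959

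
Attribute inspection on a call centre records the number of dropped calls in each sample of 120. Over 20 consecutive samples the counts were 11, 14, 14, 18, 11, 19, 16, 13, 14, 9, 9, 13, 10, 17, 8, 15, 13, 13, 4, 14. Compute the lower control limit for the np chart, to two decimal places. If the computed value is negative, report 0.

p̄ = Σdᵢ / (k·n) = 255 / (20 × 120) = 0.10625
LCL = np̄ − 3·√(np̄(1−p̄)) = 12.7500 − 3 × 3.3757 = 2.6229

2.62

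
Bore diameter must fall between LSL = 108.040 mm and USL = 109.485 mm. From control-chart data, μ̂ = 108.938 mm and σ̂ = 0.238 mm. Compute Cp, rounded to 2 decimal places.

1.01

Cp = (USL − LSL) / (6σ̂) = (109.485 − 108.040) / (6 × 0.238) = 1.4450 / 1.4280 = 1.0119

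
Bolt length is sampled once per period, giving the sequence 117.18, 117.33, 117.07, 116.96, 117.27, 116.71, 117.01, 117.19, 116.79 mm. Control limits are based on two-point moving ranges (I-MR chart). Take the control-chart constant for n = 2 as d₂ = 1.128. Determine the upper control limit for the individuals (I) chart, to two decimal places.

117.81

X̄ = (117.18 + 117.33 + 117.07 + 116.96 + 117.27 + 116.71 + 117.01 + 117.19 + 116.79) / 9 = 117.0567
Moving ranges: 0.15, 0.26, 0.11, 0.31, 0.56, 0.30, 0.18, 0.40; M̄R̄ = 2.2700 / 8 = 0.2838
UCL = X̄ + 3·M̄R̄/d₂ = 117.0567 + 3 × 0.2838 / 1.128 = 117.8113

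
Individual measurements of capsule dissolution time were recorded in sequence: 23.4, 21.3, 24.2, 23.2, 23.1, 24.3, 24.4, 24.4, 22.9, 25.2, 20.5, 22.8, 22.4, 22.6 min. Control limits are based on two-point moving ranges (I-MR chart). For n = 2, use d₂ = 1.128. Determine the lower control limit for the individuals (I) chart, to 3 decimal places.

19.347

X̄ = (23.4 + 21.3 + 24.2 + 23.2 + 23.1 + 24.3 + 24.4 + 24.4 + 22.9 + 25.2 + 20.5 + 22.8 + 22.4 + 22.6) / 14 = 23.1929
Moving ranges: 2.1, 2.9, 1.0, 0.1, 1.2, 0.1, 0.0, 1.5, 2.3, 4.7, 2.3, 0.4, 0.2; M̄R̄ = 18.8000 / 13 = 1.4462
LCL = X̄ − 3·M̄R̄/d₂ = 23.1929 − 3 × 1.4462 / 1.128 = 19.3467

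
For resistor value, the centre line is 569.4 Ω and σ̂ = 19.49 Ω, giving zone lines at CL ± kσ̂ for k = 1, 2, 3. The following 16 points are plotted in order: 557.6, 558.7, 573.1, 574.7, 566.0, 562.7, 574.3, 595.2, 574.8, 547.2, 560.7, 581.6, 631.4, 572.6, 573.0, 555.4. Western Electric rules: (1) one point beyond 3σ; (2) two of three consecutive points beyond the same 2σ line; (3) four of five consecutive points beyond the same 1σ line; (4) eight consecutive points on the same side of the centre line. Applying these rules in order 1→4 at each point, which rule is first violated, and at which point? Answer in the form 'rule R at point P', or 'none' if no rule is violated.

Zone of each point (C = within 1σ̂, B = 1σ̂–2σ̂, A = 2σ̂–3σ̂, * = beyond 3σ̂; sign = side of CL): 1:-C, 2:-C, 3:+C, 4:+C, 5:-C, 6:-C, 7:+C, 8:+B, 9:+C, 10:-B, 11:-C, 12:+C, 13:+*, 14:+C, 15:+C, 16:-C
Rule 1 (one point beyond the 3σ limits) is satisfied at point 13.

rule 1 at point 13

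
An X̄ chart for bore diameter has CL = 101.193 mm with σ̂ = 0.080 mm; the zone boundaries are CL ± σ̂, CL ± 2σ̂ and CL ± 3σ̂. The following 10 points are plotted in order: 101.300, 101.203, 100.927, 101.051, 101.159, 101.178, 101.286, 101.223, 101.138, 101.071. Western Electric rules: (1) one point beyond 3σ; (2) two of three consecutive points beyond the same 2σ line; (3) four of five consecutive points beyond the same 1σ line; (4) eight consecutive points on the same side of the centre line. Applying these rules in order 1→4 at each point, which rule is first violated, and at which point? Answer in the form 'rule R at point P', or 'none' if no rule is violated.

Zone of each point (C = within 1σ̂, B = 1σ̂–2σ̂, A = 2σ̂–3σ̂, * = beyond 3σ̂; sign = side of CL): 1:+B, 2:+C, 3:-*, 4:-B, 5:-C, 6:-C, 7:+B, 8:+C, 9:-C, 10:-B
Rule 1 (one point beyond the 3σ limits) is satisfied at point 3.

rule 1 at point 3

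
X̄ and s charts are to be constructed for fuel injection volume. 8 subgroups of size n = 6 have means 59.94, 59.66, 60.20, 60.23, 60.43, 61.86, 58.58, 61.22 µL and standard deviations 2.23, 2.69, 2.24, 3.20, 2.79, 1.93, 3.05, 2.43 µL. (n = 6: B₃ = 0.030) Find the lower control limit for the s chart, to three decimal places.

0.077

s̄ = (2.23 + 2.69 + 2.24 + 3.20 + 2.79 + 1.93 + 3.05 + 2.43) / 8 = 2.5700
LCL_s = B₃·s̄ = 0.030 × 2.5700 = 0.0771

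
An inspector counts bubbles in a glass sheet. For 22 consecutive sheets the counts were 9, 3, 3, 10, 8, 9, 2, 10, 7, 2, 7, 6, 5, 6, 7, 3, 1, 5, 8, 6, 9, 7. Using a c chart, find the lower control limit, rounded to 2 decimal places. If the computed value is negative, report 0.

c̄ = (9 + 3 + 3 + 10 + 8 + 9 + 2 + 10 + 7 + 2 + 7 + 6 + 5 + 6 + 7 + 3 + 1 + 5 + 8 + 6 + 9 + 7) / 22 = 133 / 22 = 6.0455
LCL = c̄ − 3√c̄ = 6.0455 − 3 × 2.4588 = -1.3308 → 0 (cannot be negative)

0.00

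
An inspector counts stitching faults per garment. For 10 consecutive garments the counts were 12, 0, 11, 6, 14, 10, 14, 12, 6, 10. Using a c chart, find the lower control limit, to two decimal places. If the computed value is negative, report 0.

0.25

c̄ = (12 + 0 + 11 + 6 + 14 + 10 + 14 + 12 + 6 + 10) / 10 = 95 / 10 = 9.5000
LCL = c̄ − 3√c̄ = 9.5000 − 3 × 3.0822 = 0.2534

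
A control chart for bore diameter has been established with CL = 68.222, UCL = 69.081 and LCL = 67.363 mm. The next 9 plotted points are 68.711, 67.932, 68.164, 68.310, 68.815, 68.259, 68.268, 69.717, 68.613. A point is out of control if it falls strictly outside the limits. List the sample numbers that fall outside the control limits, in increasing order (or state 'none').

8

Compare each point to [67.363, 69.081]: sample 8 = 69.717 > UCL.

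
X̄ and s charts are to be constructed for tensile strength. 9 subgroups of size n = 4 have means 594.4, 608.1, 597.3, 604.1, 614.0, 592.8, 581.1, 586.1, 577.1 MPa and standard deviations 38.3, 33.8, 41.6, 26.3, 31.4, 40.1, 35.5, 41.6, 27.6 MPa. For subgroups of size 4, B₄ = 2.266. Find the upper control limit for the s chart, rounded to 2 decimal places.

79.61

s̄ = (38.3 + 33.8 + 41.6 + 26.3 + 31.4 + 40.1 + 35.5 + 41.6 + 27.6) / 9 = 35.1333
UCL_s = B₄·s̄ = 2.266 × 35.1333 = 79.6121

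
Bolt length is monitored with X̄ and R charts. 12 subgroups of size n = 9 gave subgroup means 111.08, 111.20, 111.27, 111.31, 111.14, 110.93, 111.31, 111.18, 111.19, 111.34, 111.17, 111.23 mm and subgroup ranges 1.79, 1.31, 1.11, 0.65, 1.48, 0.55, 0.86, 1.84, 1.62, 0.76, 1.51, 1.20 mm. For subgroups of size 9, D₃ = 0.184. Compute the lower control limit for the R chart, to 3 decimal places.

R̄ = (1.79 + 1.31 + 1.11 + 0.65 + 1.48 + 0.55 + 0.86 + 1.84 + 1.62 + 0.76 + 1.51 + 1.20) / 12 = 14.6800 / 12 = 1.2233
LCL_R = D₃·R̄ = 0.184 × 1.2233 = 0.2251

0.225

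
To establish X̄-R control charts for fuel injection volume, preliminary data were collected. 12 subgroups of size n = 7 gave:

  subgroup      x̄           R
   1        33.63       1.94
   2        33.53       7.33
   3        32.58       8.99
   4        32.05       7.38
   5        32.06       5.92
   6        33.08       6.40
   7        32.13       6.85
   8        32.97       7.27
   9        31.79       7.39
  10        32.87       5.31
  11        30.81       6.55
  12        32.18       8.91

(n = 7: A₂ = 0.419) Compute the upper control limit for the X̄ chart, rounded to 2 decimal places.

35.28

X̄̄ = (33.63 + 33.53 + 32.58 + 32.05 + 32.06 + 33.08 + 32.13 + 32.97 + 31.79 + 32.87 + 30.81 + 32.18) / 12 = 389.6800 / 12 = 32.4733
R̄ = (1.94 + 7.33 + 8.99 + 7.38 + 5.92 + 6.40 + 6.85 + 7.27 + 7.39 + 5.31 + 6.55 + 8.91) / 12 = 80.2400 / 12 = 6.6867
UCL = X̄̄ + A₂·R̄ = 32.4733 + 0.419 × 6.6867 = 35.2750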